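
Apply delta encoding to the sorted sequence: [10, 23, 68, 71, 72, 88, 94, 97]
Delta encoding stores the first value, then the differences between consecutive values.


First value: 10
Deltas:
  23 - 10 = 13
  68 - 23 = 45
  71 - 68 = 3
  72 - 71 = 1
  88 - 72 = 16
  94 - 88 = 6
  97 - 94 = 3


Delta encoded: [10, 13, 45, 3, 1, 16, 6, 3]


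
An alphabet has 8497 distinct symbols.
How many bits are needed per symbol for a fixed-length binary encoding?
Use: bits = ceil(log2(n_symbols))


log2(8497) = 13.0527
Bracket: 2^13 = 8192 < 8497 <= 2^14 = 16384
So ceil(log2(8497)) = 14

bits = ceil(log2(8497)) = ceil(13.0527) = 14 bits


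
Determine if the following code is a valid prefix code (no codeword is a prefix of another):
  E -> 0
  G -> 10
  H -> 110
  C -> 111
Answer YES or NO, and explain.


Checking each pair (does one codeword prefix another?):
  E='0' vs G='10': no prefix
  E='0' vs H='110': no prefix
  E='0' vs C='111': no prefix
  G='10' vs E='0': no prefix
  G='10' vs H='110': no prefix
  G='10' vs C='111': no prefix
  H='110' vs E='0': no prefix
  H='110' vs G='10': no prefix
  H='110' vs C='111': no prefix
  C='111' vs E='0': no prefix
  C='111' vs G='10': no prefix
  C='111' vs H='110': no prefix
No violation found over all pairs.

YES -- this is a valid prefix code. No codeword is a prefix of any other codeword.


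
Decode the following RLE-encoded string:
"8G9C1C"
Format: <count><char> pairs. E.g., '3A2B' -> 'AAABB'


Expanding each <count><char> pair:
  8G -> 'GGGGGGGG'
  9C -> 'CCCCCCCCC'
  1C -> 'C'

Decoded = GGGGGGGGCCCCCCCCCC


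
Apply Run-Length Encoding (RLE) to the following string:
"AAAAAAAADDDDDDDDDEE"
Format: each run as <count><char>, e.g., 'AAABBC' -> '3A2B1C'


Scanning runs left to right:
  i=0: run of 'A' x 8 -> '8A'
  i=8: run of 'D' x 9 -> '9D'
  i=17: run of 'E' x 2 -> '2E'

RLE = 8A9D2E


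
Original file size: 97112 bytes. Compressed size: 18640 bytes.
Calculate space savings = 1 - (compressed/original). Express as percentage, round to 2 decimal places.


ratio = compressed/original = 18640/97112 = 0.191943
savings = 1 - ratio = 1 - 0.191943 = 0.808057
as a percentage: 0.808057 * 100 = 80.81%

Space savings = 1 - 18640/97112 = 80.81%


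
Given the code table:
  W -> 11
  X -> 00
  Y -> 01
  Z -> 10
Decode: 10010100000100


Decoding:
10 -> Z
01 -> Y
01 -> Y
00 -> X
00 -> X
01 -> Y
00 -> X


Result: ZYYXXYX


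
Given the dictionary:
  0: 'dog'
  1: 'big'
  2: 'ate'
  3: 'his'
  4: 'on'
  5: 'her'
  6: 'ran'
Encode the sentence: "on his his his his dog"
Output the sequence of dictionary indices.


Look up each word in the dictionary:
  'on' -> 4
  'his' -> 3
  'his' -> 3
  'his' -> 3
  'his' -> 3
  'dog' -> 0

Encoded: [4, 3, 3, 3, 3, 0]


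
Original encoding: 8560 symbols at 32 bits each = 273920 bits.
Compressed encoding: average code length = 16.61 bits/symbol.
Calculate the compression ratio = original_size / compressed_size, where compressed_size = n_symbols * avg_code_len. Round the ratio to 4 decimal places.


original_size = n_symbols * orig_bits = 8560 * 32 = 273920 bits
compressed_size = n_symbols * avg_code_len = 8560 * 16.61 = 142181.6 bits
ratio = original_size / compressed_size = 273920 / 142181.6 = 1.9266

Compression ratio = 1.9266


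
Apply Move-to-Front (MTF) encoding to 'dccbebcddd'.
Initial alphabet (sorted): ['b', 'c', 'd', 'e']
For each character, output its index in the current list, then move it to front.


MTF encoding:
'd': index 2 in ['b', 'c', 'd', 'e'] -> ['d', 'b', 'c', 'e']
'c': index 2 in ['d', 'b', 'c', 'e'] -> ['c', 'd', 'b', 'e']
'c': index 0 in ['c', 'd', 'b', 'e'] -> ['c', 'd', 'b', 'e']
'b': index 2 in ['c', 'd', 'b', 'e'] -> ['b', 'c', 'd', 'e']
'e': index 3 in ['b', 'c', 'd', 'e'] -> ['e', 'b', 'c', 'd']
'b': index 1 in ['e', 'b', 'c', 'd'] -> ['b', 'e', 'c', 'd']
'c': index 2 in ['b', 'e', 'c', 'd'] -> ['c', 'b', 'e', 'd']
'd': index 3 in ['c', 'b', 'e', 'd'] -> ['d', 'c', 'b', 'e']
'd': index 0 in ['d', 'c', 'b', 'e'] -> ['d', 'c', 'b', 'e']
'd': index 0 in ['d', 'c', 'b', 'e'] -> ['d', 'c', 'b', 'e']


Output: [2, 2, 0, 2, 3, 1, 2, 3, 0, 0]


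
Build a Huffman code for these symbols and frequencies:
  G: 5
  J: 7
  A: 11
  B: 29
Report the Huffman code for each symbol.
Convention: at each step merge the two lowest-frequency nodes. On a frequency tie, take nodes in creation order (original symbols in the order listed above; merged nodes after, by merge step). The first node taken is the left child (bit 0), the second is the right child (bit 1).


Huffman tree construction:
Step 1: Merge G(5) + J(7) = 12
Step 2: Merge A(11) + (G+J)(12) = 23
Step 3: Merge (A+(G+J))(23) + B(29) = 52
Read each symbol's code off the tree from the root (left child = 0, right child = 1).

Codes:
  G: 010 (length 3)
  J: 011 (length 3)
  A: 00 (length 2)
  B: 1 (length 1)
Average code length: 87/52 = 1.6731 bits/symbol


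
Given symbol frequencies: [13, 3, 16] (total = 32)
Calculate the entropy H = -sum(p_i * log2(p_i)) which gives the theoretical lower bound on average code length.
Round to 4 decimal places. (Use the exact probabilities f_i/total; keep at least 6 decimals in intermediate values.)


Per-symbol terms -p_i * log2(p_i) with p_i = f_i/32:
  p = 13/32 = 0.406250: log2(p) = -1.299560, -p*log2(p) = 0.527946
  p = 3/32 = 0.093750: log2(p) = -3.415037, -p*log2(p) = 0.320160
  p = 16/32 = 0.500000: log2(p) = -1.000000, -p*log2(p) = 0.500000
H = 0.527946 + 0.320160 + 0.500000 = 1.348106

H = 1.3481 bits/symbol


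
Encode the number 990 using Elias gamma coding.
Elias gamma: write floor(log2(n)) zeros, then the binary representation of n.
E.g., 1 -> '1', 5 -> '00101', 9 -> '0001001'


num_bits = floor(log2(990)) + 1 = 10
leading_zeros = num_bits - 1 = 9
binary(990) = 1111011110

Elias gamma(990) = '000000000' + '1111011110' = 0000000001111011110 (19 bits)


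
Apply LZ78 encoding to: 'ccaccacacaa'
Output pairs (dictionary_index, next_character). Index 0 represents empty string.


LZ78 encoding steps:
Dictionary: {0: ''}
Step 1: w='' (idx 0), next='c' -> output (0, 'c'), add 'c' as idx 1
Step 2: w='c' (idx 1), next='a' -> output (1, 'a'), add 'ca' as idx 2
Step 3: w='c' (idx 1), next='c' -> output (1, 'c'), add 'cc' as idx 3
Step 4: w='' (idx 0), next='a' -> output (0, 'a'), add 'a' as idx 4
Step 5: w='ca' (idx 2), next='c' -> output (2, 'c'), add 'cac' as idx 5
Step 6: w='a' (idx 4), next='a' -> output (4, 'a'), add 'aa' as idx 6


Encoded: [(0, 'c'), (1, 'a'), (1, 'c'), (0, 'a'), (2, 'c'), (4, 'a')]


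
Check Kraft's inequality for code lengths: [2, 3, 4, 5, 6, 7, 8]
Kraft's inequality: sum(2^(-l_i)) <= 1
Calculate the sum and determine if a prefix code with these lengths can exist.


Sum = 2^(-2) + 2^(-3) + 2^(-4) + 2^(-5) + 2^(-6) + 2^(-7) + 2^(-8)
    = 0.25 + 0.125 + 0.0625 + 0.03125 + 0.015625 + 0.0078125 + 0.00390625
    = 127/256 = 0.49609375
Since 0.49609375 <= 1, Kraft's inequality IS satisfied.
A prefix code with these lengths CAN exist.

Kraft sum = 0.49609375. Satisfied.


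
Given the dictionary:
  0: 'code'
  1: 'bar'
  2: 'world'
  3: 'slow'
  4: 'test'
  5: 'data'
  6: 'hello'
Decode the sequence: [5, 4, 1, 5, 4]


Look up each index in the dictionary:
  5 -> 'data'
  4 -> 'test'
  1 -> 'bar'
  5 -> 'data'
  4 -> 'test'

Decoded: "data test bar data test"


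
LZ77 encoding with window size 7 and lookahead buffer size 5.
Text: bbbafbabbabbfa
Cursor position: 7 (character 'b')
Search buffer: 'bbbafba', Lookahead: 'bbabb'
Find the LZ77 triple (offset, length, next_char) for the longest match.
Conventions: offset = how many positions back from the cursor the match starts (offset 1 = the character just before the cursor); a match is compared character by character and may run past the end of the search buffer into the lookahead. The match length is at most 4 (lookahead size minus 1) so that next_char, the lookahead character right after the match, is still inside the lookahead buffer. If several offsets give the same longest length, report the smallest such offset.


Try each offset into the search buffer:
  offset=1 (pos 6, char 'a'): match length 0
  offset=2 (pos 5, char 'b'): match length 1
  offset=3 (pos 4, char 'f'): match length 0
  offset=4 (pos 3, char 'a'): match length 0
  offset=5 (pos 2, char 'b'): match length 1
  offset=6 (pos 1, char 'b'): match length 3
  offset=7 (pos 0, char 'b'): match length 2
Longest match has length 3 at offset 6.
next_char = character at position 7 + 3 = 10 -> 'b'

Best match: offset=6, length=3 (matching 'bba' starting at position 1)
LZ77 triple: (6, 3, 'b')


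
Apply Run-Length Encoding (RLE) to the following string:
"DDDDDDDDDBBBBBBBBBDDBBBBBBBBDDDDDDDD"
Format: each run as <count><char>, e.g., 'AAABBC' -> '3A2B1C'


Scanning runs left to right:
  i=0: run of 'D' x 9 -> '9D'
  i=9: run of 'B' x 9 -> '9B'
  i=18: run of 'D' x 2 -> '2D'
  i=20: run of 'B' x 8 -> '8B'
  i=28: run of 'D' x 8 -> '8D'

RLE = 9D9B2D8B8D


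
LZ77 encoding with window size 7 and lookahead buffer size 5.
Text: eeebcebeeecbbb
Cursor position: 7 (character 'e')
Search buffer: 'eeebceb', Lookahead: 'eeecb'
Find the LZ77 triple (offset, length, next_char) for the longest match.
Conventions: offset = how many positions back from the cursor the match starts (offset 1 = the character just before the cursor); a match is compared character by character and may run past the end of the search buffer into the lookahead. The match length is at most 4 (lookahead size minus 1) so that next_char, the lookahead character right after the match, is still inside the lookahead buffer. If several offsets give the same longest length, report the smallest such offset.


Try each offset into the search buffer:
  offset=1 (pos 6, char 'b'): match length 0
  offset=2 (pos 5, char 'e'): match length 1
  offset=3 (pos 4, char 'c'): match length 0
  offset=4 (pos 3, char 'b'): match length 0
  offset=5 (pos 2, char 'e'): match length 1
  offset=6 (pos 1, char 'e'): match length 2
  offset=7 (pos 0, char 'e'): match length 3
Longest match has length 3 at offset 7.
next_char = character at position 7 + 3 = 10 -> 'c'

Best match: offset=7, length=3 (matching 'eee' starting at position 0)
LZ77 triple: (7, 3, 'c')


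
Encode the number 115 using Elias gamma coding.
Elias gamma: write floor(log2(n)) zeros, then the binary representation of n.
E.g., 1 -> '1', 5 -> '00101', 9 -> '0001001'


num_bits = floor(log2(115)) + 1 = 7
leading_zeros = num_bits - 1 = 6
binary(115) = 1110011

Elias gamma(115) = '000000' + '1110011' = 0000001110011 (13 bits)


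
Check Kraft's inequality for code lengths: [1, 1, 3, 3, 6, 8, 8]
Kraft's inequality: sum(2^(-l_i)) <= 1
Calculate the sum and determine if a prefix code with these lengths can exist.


Sum = 2^(-1) + 2^(-1) + 2^(-3) + 2^(-3) + 2^(-6) + 2^(-8) + 2^(-8)
    = 0.5 + 0.5 + 0.125 + 0.125 + 0.015625 + 0.00390625 + 0.00390625
    = 326/256 = 1.2734375
Since 1.2734375 > 1, Kraft's inequality is NOT satisfied.
A prefix code with these lengths CANNOT exist.

Kraft sum = 1.2734375. Not satisfied.


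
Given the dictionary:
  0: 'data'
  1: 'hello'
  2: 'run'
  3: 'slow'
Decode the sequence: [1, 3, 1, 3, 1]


Look up each index in the dictionary:
  1 -> 'hello'
  3 -> 'slow'
  1 -> 'hello'
  3 -> 'slow'
  1 -> 'hello'

Decoded: "hello slow hello slow hello"


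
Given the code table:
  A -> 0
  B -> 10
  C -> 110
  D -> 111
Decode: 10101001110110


Decoding:
10 -> B
10 -> B
10 -> B
0 -> A
111 -> D
0 -> A
110 -> C


Result: BBBADAC


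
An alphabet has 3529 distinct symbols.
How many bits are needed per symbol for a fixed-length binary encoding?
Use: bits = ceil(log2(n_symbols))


log2(3529) = 11.785
Bracket: 2^11 = 2048 < 3529 <= 2^12 = 4096
So ceil(log2(3529)) = 12

bits = ceil(log2(3529)) = ceil(11.785) = 12 bits


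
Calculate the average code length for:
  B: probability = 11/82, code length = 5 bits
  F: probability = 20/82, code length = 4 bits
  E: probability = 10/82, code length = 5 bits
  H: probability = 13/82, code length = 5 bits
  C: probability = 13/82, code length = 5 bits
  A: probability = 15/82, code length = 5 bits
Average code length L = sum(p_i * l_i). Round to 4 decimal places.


Weighted contributions p_i * l_i:
  B: (11/82) * 5 = 55/82
  F: (20/82) * 4 = 80/82
  E: (10/82) * 5 = 50/82
  H: (13/82) * 5 = 65/82
  C: (13/82) * 5 = 65/82
  A: (15/82) * 5 = 75/82
Sum = (55 + 80 + 50 + 65 + 65 + 75)/82 = 390/82

L = 390/82 = 4.7561 bits/symbol


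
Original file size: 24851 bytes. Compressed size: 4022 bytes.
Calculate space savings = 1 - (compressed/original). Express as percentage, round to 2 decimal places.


ratio = compressed/original = 4022/24851 = 0.161845
savings = 1 - ratio = 1 - 0.161845 = 0.838155
as a percentage: 0.838155 * 100 = 83.82%

Space savings = 1 - 4022/24851 = 83.82%


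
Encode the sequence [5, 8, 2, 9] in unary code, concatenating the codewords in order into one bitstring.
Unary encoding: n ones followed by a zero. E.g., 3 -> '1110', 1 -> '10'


Encode each number as n ones followed by a terminating 0:
  5 -> 111110 (6 bits)
  8 -> 111111110 (9 bits)
  2 -> 110 (3 bits)
  9 -> 1111111110 (10 bits)
Total length = 6 + 9 + 3 + 10 = 28 bits.

Unary([5, 8, 2, 9]) = 1111101111111101101111111110 (28 bits)


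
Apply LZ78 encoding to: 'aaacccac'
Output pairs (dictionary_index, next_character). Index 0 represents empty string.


LZ78 encoding steps:
Dictionary: {0: ''}
Step 1: w='' (idx 0), next='a' -> output (0, 'a'), add 'a' as idx 1
Step 2: w='a' (idx 1), next='a' -> output (1, 'a'), add 'aa' as idx 2
Step 3: w='' (idx 0), next='c' -> output (0, 'c'), add 'c' as idx 3
Step 4: w='c' (idx 3), next='c' -> output (3, 'c'), add 'cc' as idx 4
Step 5: w='a' (idx 1), next='c' -> output (1, 'c'), add 'ac' as idx 5


Encoded: [(0, 'a'), (1, 'a'), (0, 'c'), (3, 'c'), (1, 'c')]


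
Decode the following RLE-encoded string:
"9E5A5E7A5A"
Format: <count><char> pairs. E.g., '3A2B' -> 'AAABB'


Expanding each <count><char> pair:
  9E -> 'EEEEEEEEE'
  5A -> 'AAAAA'
  5E -> 'EEEEE'
  7A -> 'AAAAAAA'
  5A -> 'AAAAA'

Decoded = EEEEEEEEEAAAAAEEEEEAAAAAAAAAAAA


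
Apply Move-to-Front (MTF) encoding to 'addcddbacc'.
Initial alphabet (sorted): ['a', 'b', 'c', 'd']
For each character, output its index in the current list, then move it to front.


MTF encoding:
'a': index 0 in ['a', 'b', 'c', 'd'] -> ['a', 'b', 'c', 'd']
'd': index 3 in ['a', 'b', 'c', 'd'] -> ['d', 'a', 'b', 'c']
'd': index 0 in ['d', 'a', 'b', 'c'] -> ['d', 'a', 'b', 'c']
'c': index 3 in ['d', 'a', 'b', 'c'] -> ['c', 'd', 'a', 'b']
'd': index 1 in ['c', 'd', 'a', 'b'] -> ['d', 'c', 'a', 'b']
'd': index 0 in ['d', 'c', 'a', 'b'] -> ['d', 'c', 'a', 'b']
'b': index 3 in ['d', 'c', 'a', 'b'] -> ['b', 'd', 'c', 'a']
'a': index 3 in ['b', 'd', 'c', 'a'] -> ['a', 'b', 'd', 'c']
'c': index 3 in ['a', 'b', 'd', 'c'] -> ['c', 'a', 'b', 'd']
'c': index 0 in ['c', 'a', 'b', 'd'] -> ['c', 'a', 'b', 'd']


Output: [0, 3, 0, 3, 1, 0, 3, 3, 3, 0]


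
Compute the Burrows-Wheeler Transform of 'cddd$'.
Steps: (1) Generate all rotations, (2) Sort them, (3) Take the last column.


Rotations (sorted):
  0: $cddd -> last char: d
  1: cddd$ -> last char: $
  2: d$cdd -> last char: d
  3: dd$cd -> last char: d
  4: ddd$c -> last char: c


BWT = d$ddc


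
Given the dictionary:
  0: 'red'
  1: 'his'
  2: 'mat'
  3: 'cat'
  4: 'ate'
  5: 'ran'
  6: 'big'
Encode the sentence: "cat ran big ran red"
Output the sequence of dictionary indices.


Look up each word in the dictionary:
  'cat' -> 3
  'ran' -> 5
  'big' -> 6
  'ran' -> 5
  'red' -> 0

Encoded: [3, 5, 6, 5, 0]


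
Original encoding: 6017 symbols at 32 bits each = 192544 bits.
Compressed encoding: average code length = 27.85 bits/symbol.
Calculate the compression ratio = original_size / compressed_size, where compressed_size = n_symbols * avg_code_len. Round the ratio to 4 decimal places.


original_size = n_symbols * orig_bits = 6017 * 32 = 192544 bits
compressed_size = n_symbols * avg_code_len = 6017 * 27.85 = 167573.45 bits
ratio = original_size / compressed_size = 192544 / 167573.45 = 1.149

Compression ratio = 1.149


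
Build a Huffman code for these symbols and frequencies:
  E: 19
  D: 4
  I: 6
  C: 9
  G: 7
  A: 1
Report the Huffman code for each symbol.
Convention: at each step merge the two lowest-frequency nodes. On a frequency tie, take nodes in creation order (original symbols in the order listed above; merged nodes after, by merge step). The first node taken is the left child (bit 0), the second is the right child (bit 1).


Huffman tree construction:
Step 1: Merge A(1) + D(4) = 5
Step 2: Merge (A+D)(5) + I(6) = 11
Step 3: Merge G(7) + C(9) = 16
Step 4: Merge ((A+D)+I)(11) + (G+C)(16) = 27
Step 5: Merge E(19) + (((A+D)+I)+(G+C))(27) = 46
Read each symbol's code off the tree from the root (left child = 0, right child = 1).

Codes:
  E: 0 (length 1)
  D: 1001 (length 4)
  I: 101 (length 3)
  C: 111 (length 3)
  G: 110 (length 3)
  A: 1000 (length 4)
Average code length: 105/46 = 2.2826 bits/symbol


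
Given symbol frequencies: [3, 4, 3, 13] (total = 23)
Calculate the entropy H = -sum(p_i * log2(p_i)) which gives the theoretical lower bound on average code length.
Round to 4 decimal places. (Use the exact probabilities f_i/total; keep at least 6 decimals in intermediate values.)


Per-symbol terms -p_i * log2(p_i) with p_i = f_i/23:
  p = 3/23 = 0.130435: log2(p) = -2.938599, -p*log2(p) = 0.383296
  p = 4/23 = 0.173913: log2(p) = -2.523562, -p*log2(p) = 0.438880
  p = 3/23 = 0.130435: log2(p) = -2.938599, -p*log2(p) = 0.383296
  p = 13/23 = 0.565217: log2(p) = -0.823122, -p*log2(p) = 0.465243
H = 0.383296 + 0.438880 + 0.383296 + 0.465243 = 1.670715

H = 1.6707 bits/symbol


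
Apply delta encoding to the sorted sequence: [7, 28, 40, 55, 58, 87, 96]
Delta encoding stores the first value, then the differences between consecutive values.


First value: 7
Deltas:
  28 - 7 = 21
  40 - 28 = 12
  55 - 40 = 15
  58 - 55 = 3
  87 - 58 = 29
  96 - 87 = 9


Delta encoded: [7, 21, 12, 15, 3, 29, 9]


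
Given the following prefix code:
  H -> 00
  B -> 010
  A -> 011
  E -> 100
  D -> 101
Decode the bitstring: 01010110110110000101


Decoding step by step:
Bits 010 -> B
Bits 101 -> D
Bits 101 -> D
Bits 101 -> D
Bits 100 -> E
Bits 00 -> H
Bits 101 -> D


Decoded message: BDDDEHD


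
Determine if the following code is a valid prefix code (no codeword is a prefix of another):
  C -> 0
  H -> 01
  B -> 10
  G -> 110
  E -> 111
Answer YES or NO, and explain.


Checking each pair (does one codeword prefix another?):
  C='0' vs H='01': prefix -- VIOLATION

NO -- this is NOT a valid prefix code. C (0) is a prefix of H (01).


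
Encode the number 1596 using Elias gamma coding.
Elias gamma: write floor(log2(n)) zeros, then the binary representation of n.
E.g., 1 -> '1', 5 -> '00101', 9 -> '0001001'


num_bits = floor(log2(1596)) + 1 = 11
leading_zeros = num_bits - 1 = 10
binary(1596) = 11000111100

Elias gamma(1596) = '0000000000' + '11000111100' = 000000000011000111100 (21 bits)


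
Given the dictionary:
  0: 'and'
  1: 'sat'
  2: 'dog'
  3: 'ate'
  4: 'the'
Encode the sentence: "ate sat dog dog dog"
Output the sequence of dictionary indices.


Look up each word in the dictionary:
  'ate' -> 3
  'sat' -> 1
  'dog' -> 2
  'dog' -> 2
  'dog' -> 2

Encoded: [3, 1, 2, 2, 2]


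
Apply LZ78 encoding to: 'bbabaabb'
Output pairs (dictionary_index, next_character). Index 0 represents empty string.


LZ78 encoding steps:
Dictionary: {0: ''}
Step 1: w='' (idx 0), next='b' -> output (0, 'b'), add 'b' as idx 1
Step 2: w='b' (idx 1), next='a' -> output (1, 'a'), add 'ba' as idx 2
Step 3: w='ba' (idx 2), next='a' -> output (2, 'a'), add 'baa' as idx 3
Step 4: w='b' (idx 1), next='b' -> output (1, 'b'), add 'bb' as idx 4


Encoded: [(0, 'b'), (1, 'a'), (2, 'a'), (1, 'b')]


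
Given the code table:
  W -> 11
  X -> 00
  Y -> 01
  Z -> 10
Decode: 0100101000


Decoding:
01 -> Y
00 -> X
10 -> Z
10 -> Z
00 -> X


Result: YXZZX


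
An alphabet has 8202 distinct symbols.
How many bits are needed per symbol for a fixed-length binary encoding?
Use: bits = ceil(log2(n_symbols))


log2(8202) = 13.0018
Bracket: 2^13 = 8192 < 8202 <= 2^14 = 16384
So ceil(log2(8202)) = 14

bits = ceil(log2(8202)) = ceil(13.0018) = 14 bits


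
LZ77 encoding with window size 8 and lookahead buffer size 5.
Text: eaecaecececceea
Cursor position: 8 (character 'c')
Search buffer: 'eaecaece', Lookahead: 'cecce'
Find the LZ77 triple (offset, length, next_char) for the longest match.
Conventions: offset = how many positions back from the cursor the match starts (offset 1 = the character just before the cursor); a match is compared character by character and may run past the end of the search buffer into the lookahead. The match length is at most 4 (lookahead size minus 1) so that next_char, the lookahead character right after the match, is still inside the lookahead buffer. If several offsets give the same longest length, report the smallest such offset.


Try each offset into the search buffer:
  offset=1 (pos 7, char 'e'): match length 0
  offset=2 (pos 6, char 'c'): match length 3
  offset=3 (pos 5, char 'e'): match length 0
  offset=4 (pos 4, char 'a'): match length 0
  offset=5 (pos 3, char 'c'): match length 1
  offset=6 (pos 2, char 'e'): match length 0
  offset=7 (pos 1, char 'a'): match length 0
  offset=8 (pos 0, char 'e'): match length 0
Longest match has length 3 at offset 2.
next_char = character at position 8 + 3 = 11 -> 'c'

Best match: offset=2, length=3 (matching 'cec' starting at position 6)
LZ77 triple: (2, 3, 'c')


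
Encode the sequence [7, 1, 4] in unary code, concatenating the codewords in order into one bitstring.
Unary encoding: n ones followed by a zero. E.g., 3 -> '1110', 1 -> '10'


Encode each number as n ones followed by a terminating 0:
  7 -> 11111110 (8 bits)
  1 -> 10 (2 bits)
  4 -> 11110 (5 bits)
Total length = 8 + 2 + 5 = 15 bits.

Unary([7, 1, 4]) = 111111101011110 (15 bits)


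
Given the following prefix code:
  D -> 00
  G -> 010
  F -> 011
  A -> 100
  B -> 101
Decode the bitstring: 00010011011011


Decoding step by step:
Bits 00 -> D
Bits 010 -> G
Bits 011 -> F
Bits 011 -> F
Bits 011 -> F


Decoded message: DGFFF


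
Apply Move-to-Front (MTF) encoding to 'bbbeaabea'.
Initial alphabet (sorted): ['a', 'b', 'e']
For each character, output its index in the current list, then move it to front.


MTF encoding:
'b': index 1 in ['a', 'b', 'e'] -> ['b', 'a', 'e']
'b': index 0 in ['b', 'a', 'e'] -> ['b', 'a', 'e']
'b': index 0 in ['b', 'a', 'e'] -> ['b', 'a', 'e']
'e': index 2 in ['b', 'a', 'e'] -> ['e', 'b', 'a']
'a': index 2 in ['e', 'b', 'a'] -> ['a', 'e', 'b']
'a': index 0 in ['a', 'e', 'b'] -> ['a', 'e', 'b']
'b': index 2 in ['a', 'e', 'b'] -> ['b', 'a', 'e']
'e': index 2 in ['b', 'a', 'e'] -> ['e', 'b', 'a']
'a': index 2 in ['e', 'b', 'a'] -> ['a', 'e', 'b']


Output: [1, 0, 0, 2, 2, 0, 2, 2, 2]


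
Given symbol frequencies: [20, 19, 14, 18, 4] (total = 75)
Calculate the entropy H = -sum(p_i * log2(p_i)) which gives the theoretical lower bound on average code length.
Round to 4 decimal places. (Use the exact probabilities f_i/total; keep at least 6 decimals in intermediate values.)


Per-symbol terms -p_i * log2(p_i) with p_i = f_i/75:
  p = 20/75 = 0.266667: log2(p) = -1.906891, -p*log2(p) = 0.508504
  p = 19/75 = 0.253333: log2(p) = -1.980891, -p*log2(p) = 0.501826
  p = 14/75 = 0.186667: log2(p) = -2.421464, -p*log2(p) = 0.452007
  p = 18/75 = 0.240000: log2(p) = -2.058894, -p*log2(p) = 0.494134
  p = 4/75 = 0.053333: log2(p) = -4.228819, -p*log2(p) = 0.225537
H = 0.508504 + 0.501826 + 0.452007 + 0.494134 + 0.225537 = 2.182008

H = 2.182 bits/symbol


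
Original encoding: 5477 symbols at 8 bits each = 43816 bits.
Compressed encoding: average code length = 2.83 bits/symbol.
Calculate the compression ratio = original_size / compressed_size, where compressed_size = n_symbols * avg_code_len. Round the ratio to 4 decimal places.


original_size = n_symbols * orig_bits = 5477 * 8 = 43816 bits
compressed_size = n_symbols * avg_code_len = 5477 * 2.83 = 15499.91 bits
ratio = original_size / compressed_size = 43816 / 15499.91 = 2.8269

Compression ratio = 2.8269


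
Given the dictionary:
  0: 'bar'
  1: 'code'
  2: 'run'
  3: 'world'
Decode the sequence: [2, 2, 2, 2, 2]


Look up each index in the dictionary:
  2 -> 'run'
  2 -> 'run'
  2 -> 'run'
  2 -> 'run'
  2 -> 'run'

Decoded: "run run run run run"


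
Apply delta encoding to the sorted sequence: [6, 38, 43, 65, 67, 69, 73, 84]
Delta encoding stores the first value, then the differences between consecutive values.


First value: 6
Deltas:
  38 - 6 = 32
  43 - 38 = 5
  65 - 43 = 22
  67 - 65 = 2
  69 - 67 = 2
  73 - 69 = 4
  84 - 73 = 11


Delta encoded: [6, 32, 5, 22, 2, 2, 4, 11]


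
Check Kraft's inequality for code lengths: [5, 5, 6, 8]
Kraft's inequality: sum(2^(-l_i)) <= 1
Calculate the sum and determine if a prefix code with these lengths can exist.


Sum = 2^(-5) + 2^(-5) + 2^(-6) + 2^(-8)
    = 0.03125 + 0.03125 + 0.015625 + 0.00390625
    = 21/256 = 0.08203125
Since 0.08203125 <= 1, Kraft's inequality IS satisfied.
A prefix code with these lengths CAN exist.

Kraft sum = 0.08203125. Satisfied.


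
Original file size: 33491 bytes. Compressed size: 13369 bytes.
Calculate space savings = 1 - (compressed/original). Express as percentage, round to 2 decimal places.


ratio = compressed/original = 13369/33491 = 0.399182
savings = 1 - ratio = 1 - 0.399182 = 0.600818
as a percentage: 0.600818 * 100 = 60.08%

Space savings = 1 - 13369/33491 = 60.08%


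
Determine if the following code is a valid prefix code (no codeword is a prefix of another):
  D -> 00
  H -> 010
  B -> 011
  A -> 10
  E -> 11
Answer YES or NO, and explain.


Checking each pair (does one codeword prefix another?):
  D='00' vs H='010': no prefix
  D='00' vs B='011': no prefix
  D='00' vs A='10': no prefix
  D='00' vs E='11': no prefix
  H='010' vs D='00': no prefix
  H='010' vs B='011': no prefix
  H='010' vs A='10': no prefix
  H='010' vs E='11': no prefix
  B='011' vs D='00': no prefix
  B='011' vs H='010': no prefix
  B='011' vs A='10': no prefix
  B='011' vs E='11': no prefix
  A='10' vs D='00': no prefix
  A='10' vs H='010': no prefix
  A='10' vs B='011': no prefix
  A='10' vs E='11': no prefix
  E='11' vs D='00': no prefix
  E='11' vs H='010': no prefix
  E='11' vs B='011': no prefix
  E='11' vs A='10': no prefix
No violation found over all pairs.

YES -- this is a valid prefix code. No codeword is a prefix of any other codeword.


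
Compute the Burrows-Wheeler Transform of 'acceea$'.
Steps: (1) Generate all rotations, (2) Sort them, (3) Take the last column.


Rotations (sorted):
  0: $acceea -> last char: a
  1: a$accee -> last char: e
  2: acceea$ -> last char: $
  3: cceea$a -> last char: a
  4: ceea$ac -> last char: c
  5: ea$acce -> last char: e
  6: eea$acc -> last char: c


BWT = ae$acec


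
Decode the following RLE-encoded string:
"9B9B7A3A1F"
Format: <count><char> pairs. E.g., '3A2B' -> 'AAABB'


Expanding each <count><char> pair:
  9B -> 'BBBBBBBBB'
  9B -> 'BBBBBBBBB'
  7A -> 'AAAAAAA'
  3A -> 'AAA'
  1F -> 'F'

Decoded = BBBBBBBBBBBBBBBBBBAAAAAAAAAAF


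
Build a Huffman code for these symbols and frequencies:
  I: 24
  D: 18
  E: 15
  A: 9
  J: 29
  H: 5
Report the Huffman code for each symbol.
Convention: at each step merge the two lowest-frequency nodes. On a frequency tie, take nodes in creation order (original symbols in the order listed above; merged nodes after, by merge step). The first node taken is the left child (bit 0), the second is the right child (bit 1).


Huffman tree construction:
Step 1: Merge H(5) + A(9) = 14
Step 2: Merge (H+A)(14) + E(15) = 29
Step 3: Merge D(18) + I(24) = 42
Step 4: Merge J(29) + ((H+A)+E)(29) = 58
Step 5: Merge (D+I)(42) + (J+((H+A)+E))(58) = 100
Read each symbol's code off the tree from the root (left child = 0, right child = 1).

Codes:
  I: 01 (length 2)
  D: 00 (length 2)
  E: 111 (length 3)
  A: 1101 (length 4)
  J: 10 (length 2)
  H: 1100 (length 4)
Average code length: 243/100 = 2.4300 bits/symbol


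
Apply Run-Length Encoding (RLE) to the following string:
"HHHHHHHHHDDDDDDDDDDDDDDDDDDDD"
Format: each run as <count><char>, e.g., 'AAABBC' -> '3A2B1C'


Scanning runs left to right:
  i=0: run of 'H' x 9 -> '9H'
  i=9: run of 'D' x 20 -> '20D'

RLE = 9H20D


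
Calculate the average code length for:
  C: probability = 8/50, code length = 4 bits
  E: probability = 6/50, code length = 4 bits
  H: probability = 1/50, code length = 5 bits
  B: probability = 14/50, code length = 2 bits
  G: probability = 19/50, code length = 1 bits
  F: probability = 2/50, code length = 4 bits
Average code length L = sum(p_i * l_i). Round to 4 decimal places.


Weighted contributions p_i * l_i:
  C: (8/50) * 4 = 32/50
  E: (6/50) * 4 = 24/50
  H: (1/50) * 5 = 5/50
  B: (14/50) * 2 = 28/50
  G: (19/50) * 1 = 19/50
  F: (2/50) * 4 = 8/50
Sum = (32 + 24 + 5 + 28 + 19 + 8)/50 = 116/50

L = 116/50 = 2.3200 bits/symbol


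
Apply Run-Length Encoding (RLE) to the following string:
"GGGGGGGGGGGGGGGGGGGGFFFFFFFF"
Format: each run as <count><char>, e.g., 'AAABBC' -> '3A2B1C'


Scanning runs left to right:
  i=0: run of 'G' x 20 -> '20G'
  i=20: run of 'F' x 8 -> '8F'

RLE = 20G8F


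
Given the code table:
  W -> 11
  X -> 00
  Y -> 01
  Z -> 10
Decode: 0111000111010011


Decoding:
01 -> Y
11 -> W
00 -> X
01 -> Y
11 -> W
01 -> Y
00 -> X
11 -> W


Result: YWXYWYXW


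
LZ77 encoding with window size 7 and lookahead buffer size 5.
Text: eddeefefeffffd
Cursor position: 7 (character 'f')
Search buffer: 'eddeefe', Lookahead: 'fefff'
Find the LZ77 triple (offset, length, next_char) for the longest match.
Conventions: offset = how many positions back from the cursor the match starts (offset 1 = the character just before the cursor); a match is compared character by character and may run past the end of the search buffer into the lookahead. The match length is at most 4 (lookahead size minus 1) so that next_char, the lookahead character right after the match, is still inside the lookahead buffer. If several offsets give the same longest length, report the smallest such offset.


Try each offset into the search buffer:
  offset=1 (pos 6, char 'e'): match length 0
  offset=2 (pos 5, char 'f'): match length 3
  offset=3 (pos 4, char 'e'): match length 0
  offset=4 (pos 3, char 'e'): match length 0
  offset=5 (pos 2, char 'd'): match length 0
  offset=6 (pos 1, char 'd'): match length 0
  offset=7 (pos 0, char 'e'): match length 0
Longest match has length 3 at offset 2.
next_char = character at position 7 + 3 = 10 -> 'f'

Best match: offset=2, length=3 (matching 'fef' starting at position 5)
LZ77 triple: (2, 3, 'f')


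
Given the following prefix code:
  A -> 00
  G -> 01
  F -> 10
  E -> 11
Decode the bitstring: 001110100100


Decoding step by step:
Bits 00 -> A
Bits 11 -> E
Bits 10 -> F
Bits 10 -> F
Bits 01 -> G
Bits 00 -> A


Decoded message: AEFFGA


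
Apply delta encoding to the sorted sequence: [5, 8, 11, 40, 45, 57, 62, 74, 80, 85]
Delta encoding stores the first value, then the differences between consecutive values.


First value: 5
Deltas:
  8 - 5 = 3
  11 - 8 = 3
  40 - 11 = 29
  45 - 40 = 5
  57 - 45 = 12
  62 - 57 = 5
  74 - 62 = 12
  80 - 74 = 6
  85 - 80 = 5


Delta encoded: [5, 3, 3, 29, 5, 12, 5, 12, 6, 5]


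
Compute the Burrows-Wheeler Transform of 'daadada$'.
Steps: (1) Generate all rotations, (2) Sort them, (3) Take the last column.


Rotations (sorted):
  0: $daadada -> last char: a
  1: a$daadad -> last char: d
  2: aadada$d -> last char: d
  3: ada$daad -> last char: d
  4: adada$da -> last char: a
  5: da$daada -> last char: a
  6: daadada$ -> last char: $
  7: dada$daa -> last char: a


BWT = adddaa$a


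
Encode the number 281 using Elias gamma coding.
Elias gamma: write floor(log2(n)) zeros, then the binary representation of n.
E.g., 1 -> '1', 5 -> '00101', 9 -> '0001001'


num_bits = floor(log2(281)) + 1 = 9
leading_zeros = num_bits - 1 = 8
binary(281) = 100011001

Elias gamma(281) = '00000000' + '100011001' = 00000000100011001 (17 bits)


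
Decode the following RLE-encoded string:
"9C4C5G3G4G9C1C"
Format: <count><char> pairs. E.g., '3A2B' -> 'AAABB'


Expanding each <count><char> pair:
  9C -> 'CCCCCCCCC'
  4C -> 'CCCC'
  5G -> 'GGGGG'
  3G -> 'GGG'
  4G -> 'GGGG'
  9C -> 'CCCCCCCCC'
  1C -> 'C'

Decoded = CCCCCCCCCCCCCGGGGGGGGGGGGCCCCCCCCCC


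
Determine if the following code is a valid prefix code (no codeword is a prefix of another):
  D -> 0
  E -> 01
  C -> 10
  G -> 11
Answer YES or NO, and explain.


Checking each pair (does one codeword prefix another?):
  D='0' vs E='01': prefix -- VIOLATION

NO -- this is NOT a valid prefix code. D (0) is a prefix of E (01).


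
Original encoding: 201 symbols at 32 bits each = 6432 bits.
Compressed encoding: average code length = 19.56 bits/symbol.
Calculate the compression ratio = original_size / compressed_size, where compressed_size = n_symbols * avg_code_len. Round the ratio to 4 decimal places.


original_size = n_symbols * orig_bits = 201 * 32 = 6432 bits
compressed_size = n_symbols * avg_code_len = 201 * 19.56 = 3931.56 bits
ratio = original_size / compressed_size = 6432 / 3931.56 = 1.636

Compression ratio = 1.636


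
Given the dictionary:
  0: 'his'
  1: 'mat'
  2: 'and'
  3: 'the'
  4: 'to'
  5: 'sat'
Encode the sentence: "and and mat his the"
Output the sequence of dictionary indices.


Look up each word in the dictionary:
  'and' -> 2
  'and' -> 2
  'mat' -> 1
  'his' -> 0
  'the' -> 3

Encoded: [2, 2, 1, 0, 3]


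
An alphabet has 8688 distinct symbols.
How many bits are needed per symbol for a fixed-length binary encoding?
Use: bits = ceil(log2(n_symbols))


log2(8688) = 13.0848
Bracket: 2^13 = 8192 < 8688 <= 2^14 = 16384
So ceil(log2(8688)) = 14

bits = ceil(log2(8688)) = ceil(13.0848) = 14 bits


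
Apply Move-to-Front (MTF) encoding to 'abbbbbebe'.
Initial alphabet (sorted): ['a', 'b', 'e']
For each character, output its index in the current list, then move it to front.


MTF encoding:
'a': index 0 in ['a', 'b', 'e'] -> ['a', 'b', 'e']
'b': index 1 in ['a', 'b', 'e'] -> ['b', 'a', 'e']
'b': index 0 in ['b', 'a', 'e'] -> ['b', 'a', 'e']
'b': index 0 in ['b', 'a', 'e'] -> ['b', 'a', 'e']
'b': index 0 in ['b', 'a', 'e'] -> ['b', 'a', 'e']
'b': index 0 in ['b', 'a', 'e'] -> ['b', 'a', 'e']
'e': index 2 in ['b', 'a', 'e'] -> ['e', 'b', 'a']
'b': index 1 in ['e', 'b', 'a'] -> ['b', 'e', 'a']
'e': index 1 in ['b', 'e', 'a'] -> ['e', 'b', 'a']


Output: [0, 1, 0, 0, 0, 0, 2, 1, 1]


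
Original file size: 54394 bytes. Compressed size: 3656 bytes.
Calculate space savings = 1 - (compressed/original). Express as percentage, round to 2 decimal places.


ratio = compressed/original = 3656/54394 = 0.067213
savings = 1 - ratio = 1 - 0.067213 = 0.932787
as a percentage: 0.932787 * 100 = 93.28%

Space savings = 1 - 3656/54394 = 93.28%


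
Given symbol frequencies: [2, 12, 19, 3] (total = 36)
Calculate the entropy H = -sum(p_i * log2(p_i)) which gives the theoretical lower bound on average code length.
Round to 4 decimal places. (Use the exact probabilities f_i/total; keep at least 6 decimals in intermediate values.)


Per-symbol terms -p_i * log2(p_i) with p_i = f_i/36:
  p = 2/36 = 0.055556: log2(p) = -4.169925, -p*log2(p) = 0.231663
  p = 12/36 = 0.333333: log2(p) = -1.584963, -p*log2(p) = 0.528321
  p = 19/36 = 0.527778: log2(p) = -0.921997, -p*log2(p) = 0.486610
  p = 3/36 = 0.083333: log2(p) = -3.584963, -p*log2(p) = 0.298747
H = 0.231663 + 0.528321 + 0.486610 + 0.298747 = 1.545341

H = 1.5453 bits/symbol


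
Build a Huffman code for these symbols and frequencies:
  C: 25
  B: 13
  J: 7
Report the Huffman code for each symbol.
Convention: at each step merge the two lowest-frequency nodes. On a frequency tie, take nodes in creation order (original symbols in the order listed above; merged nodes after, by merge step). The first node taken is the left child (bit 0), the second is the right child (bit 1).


Huffman tree construction:
Step 1: Merge J(7) + B(13) = 20
Step 2: Merge (J+B)(20) + C(25) = 45
Read each symbol's code off the tree from the root (left child = 0, right child = 1).

Codes:
  C: 1 (length 1)
  B: 01 (length 2)
  J: 00 (length 2)
Average code length: 65/45 = 1.4444 bits/symbol


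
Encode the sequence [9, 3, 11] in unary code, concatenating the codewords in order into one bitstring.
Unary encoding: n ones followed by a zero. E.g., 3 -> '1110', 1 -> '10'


Encode each number as n ones followed by a terminating 0:
  9 -> 1111111110 (10 bits)
  3 -> 1110 (4 bits)
  11 -> 111111111110 (12 bits)
Total length = 10 + 4 + 12 = 26 bits.

Unary([9, 3, 11]) = 11111111101110111111111110 (26 bits)


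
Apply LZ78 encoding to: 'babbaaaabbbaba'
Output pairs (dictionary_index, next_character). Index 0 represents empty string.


LZ78 encoding steps:
Dictionary: {0: ''}
Step 1: w='' (idx 0), next='b' -> output (0, 'b'), add 'b' as idx 1
Step 2: w='' (idx 0), next='a' -> output (0, 'a'), add 'a' as idx 2
Step 3: w='b' (idx 1), next='b' -> output (1, 'b'), add 'bb' as idx 3
Step 4: w='a' (idx 2), next='a' -> output (2, 'a'), add 'aa' as idx 4
Step 5: w='aa' (idx 4), next='b' -> output (4, 'b'), add 'aab' as idx 5
Step 6: w='bb' (idx 3), next='a' -> output (3, 'a'), add 'bba' as idx 6
Step 7: w='b' (idx 1), next='a' -> output (1, 'a'), add 'ba' as idx 7


Encoded: [(0, 'b'), (0, 'a'), (1, 'b'), (2, 'a'), (4, 'b'), (3, 'a'), (1, 'a')]


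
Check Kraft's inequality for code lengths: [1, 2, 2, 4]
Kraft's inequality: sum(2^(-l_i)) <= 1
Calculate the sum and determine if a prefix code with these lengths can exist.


Sum = 2^(-1) + 2^(-2) + 2^(-2) + 2^(-4)
    = 0.5 + 0.25 + 0.25 + 0.0625
    = 17/16 = 1.0625
Since 1.0625 > 1, Kraft's inequality is NOT satisfied.
A prefix code with these lengths CANNOT exist.

Kraft sum = 1.0625. Not satisfied.


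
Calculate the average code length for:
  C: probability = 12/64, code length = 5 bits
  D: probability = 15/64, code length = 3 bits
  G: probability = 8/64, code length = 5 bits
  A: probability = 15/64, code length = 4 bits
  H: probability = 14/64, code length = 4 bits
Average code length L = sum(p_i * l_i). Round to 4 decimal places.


Weighted contributions p_i * l_i:
  C: (12/64) * 5 = 60/64
  D: (15/64) * 3 = 45/64
  G: (8/64) * 5 = 40/64
  A: (15/64) * 4 = 60/64
  H: (14/64) * 4 = 56/64
Sum = (60 + 45 + 40 + 60 + 56)/64 = 261/64

L = 261/64 = 4.0781 bits/symbol


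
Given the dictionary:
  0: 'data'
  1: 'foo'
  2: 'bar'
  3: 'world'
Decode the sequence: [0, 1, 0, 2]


Look up each index in the dictionary:
  0 -> 'data'
  1 -> 'foo'
  0 -> 'data'
  2 -> 'bar'

Decoded: "data foo data bar"


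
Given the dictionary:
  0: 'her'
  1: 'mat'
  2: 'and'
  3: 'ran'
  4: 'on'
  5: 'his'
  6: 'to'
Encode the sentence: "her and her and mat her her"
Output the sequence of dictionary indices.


Look up each word in the dictionary:
  'her' -> 0
  'and' -> 2
  'her' -> 0
  'and' -> 2
  'mat' -> 1
  'her' -> 0
  'her' -> 0

Encoded: [0, 2, 0, 2, 1, 0, 0]


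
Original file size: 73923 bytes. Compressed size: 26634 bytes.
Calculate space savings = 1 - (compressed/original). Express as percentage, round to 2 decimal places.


ratio = compressed/original = 26634/73923 = 0.360294
savings = 1 - ratio = 1 - 0.360294 = 0.639706
as a percentage: 0.639706 * 100 = 63.97%

Space savings = 1 - 26634/73923 = 63.97%


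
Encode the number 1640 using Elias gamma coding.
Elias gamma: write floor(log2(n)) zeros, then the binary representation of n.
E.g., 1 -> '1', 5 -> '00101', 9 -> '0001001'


num_bits = floor(log2(1640)) + 1 = 11
leading_zeros = num_bits - 1 = 10
binary(1640) = 11001101000

Elias gamma(1640) = '0000000000' + '11001101000' = 000000000011001101000 (21 bits)


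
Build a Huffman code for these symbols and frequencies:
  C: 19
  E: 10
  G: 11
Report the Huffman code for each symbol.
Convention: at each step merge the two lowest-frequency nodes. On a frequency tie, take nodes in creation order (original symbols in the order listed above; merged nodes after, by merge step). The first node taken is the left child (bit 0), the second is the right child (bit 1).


Huffman tree construction:
Step 1: Merge E(10) + G(11) = 21
Step 2: Merge C(19) + (E+G)(21) = 40
Read each symbol's code off the tree from the root (left child = 0, right child = 1).

Codes:
  C: 0 (length 1)
  E: 10 (length 2)
  G: 11 (length 2)
Average code length: 61/40 = 1.5250 bits/symbol
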